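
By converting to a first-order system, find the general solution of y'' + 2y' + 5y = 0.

Let x_1 = y, x_2 = y'. Then x_1' = x_2 and x_2' = -5x_1 - 2x_2.
A = [[0,1],[-5,-2]]; det(A-λI) = λ^2 + 2λ + 5.
Eigenvalues λ = -1 ± 2i.

y(t) = C_1e^(-t)cos(2t) + C_2e^(-t)sin(2t)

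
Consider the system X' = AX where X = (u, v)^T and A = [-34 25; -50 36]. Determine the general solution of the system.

u(t) = -2c_1e^(t)sin(5t) + c_1e^(t)cos(5t) + c_2e^(t)sin(5t) + 2c_2e^(t)cos(5t), v(t) = -3c_1e^(t)sin(5t) + c_1e^(t)cos(5t) + c_2e^(t)sin(5t) + 3c_2e^(t)cos(5t)

Coefficient matrix A = [[-34, 25], [-50, 36]].
Characteristic polynomial det(A - λI) = λ^2 - 2λ + 26 = 0.
Eigenvalues λ = 1 ± 5i (complex conjugate pair).
For λ=1+5i: an eigenvector is (1,1) - i(-2,-3) = (1 + 2i, 1 + 3i).
A real fundamental pair from Re and Im of e^((1+5i)t)v: X_1 = e^(t)(cos(5t)·(1,1) + sin(5t)·(-2,-3)), X_2 = e^(t)(sin(5t)·(1,1) - cos(5t)·(-2,-3)).
General solution: c_1X_1 + c_2X_2.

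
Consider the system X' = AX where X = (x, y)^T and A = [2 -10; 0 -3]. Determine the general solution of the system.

x(t) = -2C_1e^(-3t) - C_2e^(2t), y(t) = -C_1e^(-3t)

Coefficient matrix A = [[2, -10], [0, -3]].
Characteristic polynomial det(A - λI) = λ^2 + λ - 6 = 0.
Eigenvalues λ = -3, 2.
For λ=-3: (A-λI) row 1 is [5, -10], so an eigenvector is (-2, -1).
For λ=2: (A-λI) row 1 is [0, -10], so an eigenvector is (-1, 0).
General solution: C_1e^(-3t)(-2,-1) + C_2e^(2t)(-1,0).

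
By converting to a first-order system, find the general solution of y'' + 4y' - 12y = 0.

y(t) = K_1e^(2t) + K_2e^(-6t)

Let x_1 = y, x_2 = y'. Then x_1' = x_2 and x_2' = 12x_1 - 4x_2.
A = [[0,1],[12,-4]]; det(A-λI) = λ^2 + 4λ - 12.
Eigenvalues λ = 2, -6 with eigenvectors (1,2), (1,-6).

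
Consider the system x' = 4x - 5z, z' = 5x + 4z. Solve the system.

x(t) = -C_1e^(4t)sin(5t) + C_2e^(4t)cos(5t), z(t) = C_1e^(4t)cos(5t) + C_2e^(4t)sin(5t)

Coefficient matrix A = [[4, -5], [5, 4]].
Characteristic polynomial det(A - λI) = λ^2 - 8λ + 41 = 0.
Eigenvalues λ = 4 ± 5i (complex conjugate pair).
For λ=4+5i: an eigenvector is (0,1) - i(-1,0) = (0 + i, 1).
A real fundamental pair from Re and Im of e^((4+5i)t)v: X_1 = e^(4t)(cos(5t)·(0,1) + sin(5t)·(-1,0)), X_2 = e^(4t)(sin(5t)·(0,1) - cos(5t)·(-1,0)).
General solution: C_1X_1 + C_2X_2.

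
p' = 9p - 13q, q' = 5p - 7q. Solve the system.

Coefficient matrix A = [[9, -13], [5, -7]].
Characteristic polynomial det(A - λI) = λ^2 - 2λ + 2 = 0.
Eigenvalues λ = 1 ± i (complex conjugate pair).
For λ=1+i: an eigenvector is (3,2) - i(-2,-1) = (3 + 2i, 2 + i).
A real fundamental pair from Re and Im of e^((1+i)t)v: X_1 = e^(t)(cos(t)·(3,2) + sin(t)·(-2,-1)), X_2 = e^(t)(sin(t)·(3,2) - cos(t)·(-2,-1)).
General solution: c_1X_1 + c_2X_2.

p(t) = -2c_1e^(t)sin(t) + 3c_1e^(t)cos(t) + 3c_2e^(t)sin(t) + 2c_2e^(t)cos(t), q(t) = -c_1e^(t)sin(t) + 2c_1e^(t)cos(t) + 2c_2e^(t)sin(t) + c_2e^(t)cos(t)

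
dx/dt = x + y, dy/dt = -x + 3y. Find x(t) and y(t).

Coefficient matrix A = [[1, 1], [-1, 3]].
Characteristic polynomial det(A - λI) = λ^2 - 4λ + 4 = 0.
Single eigenvalue λ = 2 with algebraic multiplicity 2.
Eigenvector v = (-1,-1); generalized eigenvector w with (A-λI)w=v is (3,2).
General solution: e^(2t)[c_1·v + c_2·(t·v + w)].

x(t) = -c_1e^(2t) - c_2te^(2t) + 3c_2e^(2t), y(t) = -c_1e^(2t) - c_2te^(2t) + 2c_2e^(2t)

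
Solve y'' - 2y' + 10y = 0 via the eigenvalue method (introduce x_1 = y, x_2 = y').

Let x_1 = y, x_2 = y'. Then x_1' = x_2 and x_2' = -10x_1 + 2x_2.
A = [[0,1],[-10,2]]; det(A-λI) = λ^2 - 2λ + 10.
Eigenvalues λ = 1 ± 3i.

y(t) = c_1e^(t)cos(3t) + c_2e^(t)sin(3t)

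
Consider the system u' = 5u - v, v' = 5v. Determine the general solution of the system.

u(t) = -C_1e^(5t) - C_2te^(5t) - C_2e^(5t), v(t) = C_2e^(5t)

Coefficient matrix A = [[5, -1], [0, 5]].
Characteristic polynomial det(A - λI) = λ^2 - 10λ + 25 = 0.
Single eigenvalue λ = 5 with algebraic multiplicity 2.
Eigenvector v = (-1,0); generalized eigenvector w with (A-λI)w=v is (-1,1).
General solution: e^(5t)[C_1·v + C_2·(t·v + w)].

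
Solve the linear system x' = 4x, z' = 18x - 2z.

Coefficient matrix A = [[4, 0], [18, -2]].
Characteristic polynomial det(A - λI) = λ^2 - 2λ - 8 = 0.
Eigenvalues λ = 4, -2.
For λ=4: (A-λI) row 2 is [18, -6], so an eigenvector is (1, 3).
For λ=-2: (A-λI) row 1 is [6, 0], so an eigenvector is (0, 1).
General solution: K_1e^(4t)(1,3) + K_2e^(-2t)(0,1).

x(t) = K_1e^(4t), z(t) = 3K_1e^(4t) + K_2e^(-2t)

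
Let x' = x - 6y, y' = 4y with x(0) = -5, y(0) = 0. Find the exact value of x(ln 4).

-20

A = [[1,-6],[0,4]]; eigenvalues λ = 4, 1.
Eigenvectors: (2,-1) for λ=4, (-1,0) for λ=1.
From the initial condition, c_1 = 0, c_2 = 5.
x(ln 4) = (0)(4^4)(2) + (5)(4^1)(-1) = -20.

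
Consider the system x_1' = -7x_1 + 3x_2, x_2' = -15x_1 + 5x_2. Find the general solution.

Coefficient matrix A = [[-7, 3], [-15, 5]].
Characteristic polynomial det(A - λI) = λ^2 + 2λ + 10 = 0.
Eigenvalues λ = -1 ± 3i (complex conjugate pair).
For λ=-1+3i: an eigenvector is (0,-1) - i(-1,-2) = (0 + i, -1 + 2i).
A real fundamental pair from Re and Im of e^((-1+3i)t)v: X_1 = e^(-t)(cos(3t)·(0,-1) + sin(3t)·(-1,-2)), X_2 = e^(-t)(sin(3t)·(0,-1) - cos(3t)·(-1,-2)).
General solution: K_1X_1 + K_2X_2.

x_1(t) = -K_1e^(-t)sin(3t) + K_2e^(-t)cos(3t), x_2(t) = -2K_1e^(-t)sin(3t) - K_1e^(-t)cos(3t) - K_2e^(-t)sin(3t) + 2K_2e^(-t)cos(3t)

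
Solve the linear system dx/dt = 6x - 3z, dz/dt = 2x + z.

Coefficient matrix A = [[6, -3], [2, 1]].
Characteristic polynomial det(A - λI) = λ^2 - 7λ + 12 = 0.
Eigenvalues λ = 4, 3.
For λ=4: (A-λI) row 1 is [2, -3], so an eigenvector is (-3, -2).
For λ=3: (A-λI) row 1 is [3, -3], so an eigenvector is (1, 1).
General solution: K_1e^(4t)(-3,-2) + K_2e^(3t)(1,1).

x(t) = -3K_1e^(4t) + K_2e^(3t), z(t) = -2K_1e^(4t) + K_2e^(3t)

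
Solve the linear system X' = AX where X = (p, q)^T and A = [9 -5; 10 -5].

Coefficient matrix A = [[9, -5], [10, -5]].
Characteristic polynomial det(A - λI) = λ^2 - 4λ + 5 = 0.
Eigenvalues λ = 2 ± i (complex conjugate pair).
For λ=2+i: an eigenvector is (2,3) - i(-1,-1) = (2 + i, 3 + i).
A real fundamental pair from Re and Im of e^((2+i)t)v: X_1 = e^(2t)(cos(t)·(2,3) + sin(t)·(-1,-1)), X_2 = e^(2t)(sin(t)·(2,3) - cos(t)·(-1,-1)).
General solution: K_1X_1 + K_2X_2.

p(t) = -K_1e^(2t)sin(t) + 2K_1e^(2t)cos(t) + 2K_2e^(2t)sin(t) + K_2e^(2t)cos(t), q(t) = -K_1e^(2t)sin(t) + 3K_1e^(2t)cos(t) + 3K_2e^(2t)sin(t) + K_2e^(2t)cos(t)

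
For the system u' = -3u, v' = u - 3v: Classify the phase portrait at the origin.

A = [[-3,0],[1,-3]]; det(A-λI) = λ^2 + 6λ + 9.
repeated λ = -3 with a single eigenvector.

stable improper node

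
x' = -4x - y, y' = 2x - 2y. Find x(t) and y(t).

Coefficient matrix A = [[-4, -1], [2, -2]].
Characteristic polynomial det(A - λI) = λ^2 + 6λ + 10 = 0.
Eigenvalues λ = -3 ± i (complex conjugate pair).
For λ=-3+i: an eigenvector is (0,1) - i(-1,1) = (0 + i, 1 - i).
A real fundamental pair from Re and Im of e^((-3+i)t)v: X_1 = e^(-3t)(cos(t)·(0,1) + sin(t)·(-1,1)), X_2 = e^(-3t)(sin(t)·(0,1) - cos(t)·(-1,1)).
General solution: C_1X_1 + C_2X_2.

x(t) = -C_1e^(-3t)sin(t) + C_2e^(-3t)cos(t), y(t) = C_1e^(-3t)sin(t) + C_1e^(-3t)cos(t) + C_2e^(-3t)sin(t) - C_2e^(-3t)cos(t)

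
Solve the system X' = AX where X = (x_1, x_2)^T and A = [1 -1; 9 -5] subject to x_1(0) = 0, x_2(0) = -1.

Coefficient matrix A = [[1, -1], [9, -5]].
Characteristic polynomial det(A - λI) = λ^2 + 4λ + 4 = 0.
Single eigenvalue λ = -2 with algebraic multiplicity 2.
Eigenvector v = (-1,-3); generalized eigenvector w with (A-λI)w=v is (0,1).
General solution: e^(-2t)[C_1·v + C_2·(t·v + w)].
Applying x_1(0)=0, x_2(0)=-1 gives C_1=0, C_2=-1.

x_1(t) = te^(-2t), x_2(t) = 3te^(-2t) - e^(-2t)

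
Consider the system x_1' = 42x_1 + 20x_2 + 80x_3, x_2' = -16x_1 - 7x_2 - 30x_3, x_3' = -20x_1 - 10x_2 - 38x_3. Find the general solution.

x_1(t) = -10C_1e^(-2t) - 4C_2e^(-3t) + 3C_3e^(2t), x_2(t) = 2C_1e^(-2t) + C_2e^(-3t) - 2C_3e^(2t), x_3(t) = 5C_1e^(-2t) + 2C_2e^(-3t) - C_3e^(2t)

Coefficient matrix A = [[42, 20, 80], [-16, -7, -30], [-20, -10, -38]].
det(A - λI) = 0 gives eigenvalues λ = -2, -3, 2.
For λ=-2: eigenvector (-10,2,5).
For λ=-3: eigenvector (-4,1,2).
For λ=2: eigenvector (3,-2,-1).
General solution: C_1e^(-2t)(-10,2,5) + C_2e^(-3t)(-4,1,2) + C_3e^(2t)(3,-2,-1).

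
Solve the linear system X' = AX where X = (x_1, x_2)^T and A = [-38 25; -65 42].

Coefficient matrix A = [[-38, 25], [-65, 42]].
Characteristic polynomial det(A - λI) = λ^2 - 4λ + 29 = 0.
Eigenvalues λ = 2 ± 5i (complex conjugate pair).
For λ=2+5i: an eigenvector is (1,2) - i(2,3) = (1 - 2i, 2 - 3i).
A real fundamental pair from Re and Im of e^((2+5i)t)v: X_1 = e^(2t)(cos(5t)·(1,2) + sin(5t)·(2,3)), X_2 = e^(2t)(sin(5t)·(1,2) - cos(5t)·(2,3)).
General solution: c_1X_1 + c_2X_2.

x_1(t) = 2c_1e^(2t)sin(5t) + c_1e^(2t)cos(5t) + c_2e^(2t)sin(5t) - 2c_2e^(2t)cos(5t), x_2(t) = 3c_1e^(2t)sin(5t) + 2c_1e^(2t)cos(5t) + 2c_2e^(2t)sin(5t) - 3c_2e^(2t)cos(5t)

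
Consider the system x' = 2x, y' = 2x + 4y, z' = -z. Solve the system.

x(t) = c_1e^(2t), y(t) = -c_1e^(2t) + c_2e^(4t), z(t) = c_3e^(-t)

Coefficient matrix A = [[2, 0, 0], [2, 4, 0], [0, 0, -1]].
det(A - λI) = 0 gives eigenvalues λ = 2, 4, -1.
For λ=2: eigenvector (1,-1,0).
For λ=4: eigenvector (0,1,0).
For λ=-1: eigenvector (0,0,1).
General solution: c_1e^(2t)(1,-1,0) + c_2e^(4t)(0,1,0) + c_3e^(-t)(0,0,1).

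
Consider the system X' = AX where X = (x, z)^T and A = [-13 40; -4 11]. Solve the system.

Coefficient matrix A = [[-13, 40], [-4, 11]].
Characteristic polynomial det(A - λI) = λ^2 + 2λ + 17 = 0.
Eigenvalues λ = -1 ± 4i (complex conjugate pair).
For λ=-1+4i: an eigenvector is (-1,0) - i(3,1) = (-1 - 3i, 0 - i).
A real fundamental pair from Re and Im of e^((-1+4i)t)v: X_1 = e^(-t)(cos(4t)·(-1,0) + sin(4t)·(3,1)), X_2 = e^(-t)(sin(4t)·(-1,0) - cos(4t)·(3,1)).
General solution: C_1X_1 + C_2X_2.

x(t) = 3C_1e^(-t)sin(4t) - C_1e^(-t)cos(4t) - C_2e^(-t)sin(4t) - 3C_2e^(-t)cos(4t), z(t) = C_1e^(-t)sin(4t) - C_2e^(-t)cos(4t)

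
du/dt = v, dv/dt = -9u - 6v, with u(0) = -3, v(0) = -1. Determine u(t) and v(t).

Coefficient matrix A = [[0, 1], [-9, -6]].
Characteristic polynomial det(A - λI) = λ^2 + 6λ + 9 = 0.
Single eigenvalue λ = -3 with algebraic multiplicity 2.
Eigenvector v = (-1,3); generalized eigenvector w with (A-λI)w=v is (-1,2).
General solution: e^(-3t)[C_1·v + C_2·(t·v + w)].
Applying u(0)=-3, v(0)=-1 gives C_1=-7, C_2=10.

u(t) = -10te^(-3t) - 3e^(-3t), v(t) = 30te^(-3t) - e^(-3t)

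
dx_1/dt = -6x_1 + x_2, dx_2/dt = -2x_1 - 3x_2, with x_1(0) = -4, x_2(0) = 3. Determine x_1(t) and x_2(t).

Coefficient matrix A = [[-6, 1], [-2, -3]].
Characteristic polynomial det(A - λI) = λ^2 + 9λ + 20 = 0.
Eigenvalues λ = -5, -4.
For λ=-5: (A-λI) row 1 is [-1, 1], so an eigenvector is (-1, -1).
For λ=-4: (A-λI) row 1 is [-2, 1], so an eigenvector is (-1, -2).
General solution: c_1e^(-5t)(-1,-1) + c_2e^(-4t)(-1,-2).
Applying x_1(0)=-4, x_2(0)=3 gives c_1=11, c_2=-7.

x_1(t) = 7e^(-4t) - 11e^(-5t), x_2(t) = 14e^(-4t) - 11e^(-5t)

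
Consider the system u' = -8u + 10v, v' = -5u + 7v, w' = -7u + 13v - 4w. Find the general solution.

Coefficient matrix A = [[-8, 10, 0], [-5, 7, 0], [-7, 13, -4]].
det(A - λI) = 0 gives eigenvalues λ = 2, -3, -4.
For λ=2: eigenvector (-1,-1,-1).
For λ=-3: eigenvector (2,1,-1).
For λ=-4: eigenvector (0,0,1).
General solution: K_1e^(2t)(-1,-1,-1) + K_2e^(-3t)(2,1,-1) + K_3e^(-4t)(0,0,1).

u(t) = -K_1e^(2t) + 2K_2e^(-3t), v(t) = -K_1e^(2t) + K_2e^(-3t), w(t) = -K_1e^(2t) - K_2e^(-3t) + K_3e^(-4t)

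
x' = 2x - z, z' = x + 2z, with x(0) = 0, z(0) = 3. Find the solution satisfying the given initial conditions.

x(t) = -3e^(2t)sin(t), z(t) = 3e^(2t)cos(t)

Coefficient matrix A = [[2, -1], [1, 2]].
Characteristic polynomial det(A - λI) = λ^2 - 4λ + 5 = 0.
Eigenvalues λ = 2 ± i (complex conjugate pair).
For λ=2+i: an eigenvector is (0,1) - i(-1,0) = (0 + i, 1).
A real fundamental pair from Re and Im of e^((2+i)t)v: X_1 = e^(2t)(cos(t)·(0,1) + sin(t)·(-1,0)), X_2 = e^(2t)(sin(t)·(0,1) - cos(t)·(-1,0)).
General solution: c_1X_1 + c_2X_2.
Applying x(0)=0, z(0)=3 gives c_1=3, c_2=0.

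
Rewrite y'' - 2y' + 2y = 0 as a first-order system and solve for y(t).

y(t) = c_1e^(t)cos(t) + c_2e^(t)sin(t)

Let x_1 = y, x_2 = y'. Then x_1' = x_2 and x_2' = -2x_1 + 2x_2.
A = [[0,1],[-2,2]]; det(A-λI) = λ^2 - 2λ + 2.
Eigenvalues λ = 1 ± i.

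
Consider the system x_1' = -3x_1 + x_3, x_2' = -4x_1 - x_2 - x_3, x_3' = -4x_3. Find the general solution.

Coefficient matrix A = [[-3, 0, 1], [-4, -1, -1], [0, 0, -4]].
det(A - λI) = 0 gives eigenvalues λ = -3, -1, -4.
For λ=-3: eigenvector (1,2,0).
For λ=-1: eigenvector (0,1,0).
For λ=-4: eigenvector (-1,-1,1).
General solution: c_1e^(-3t)(1,2,0) + c_2e^(-t)(0,1,0) + c_3e^(-4t)(-1,-1,1).

x_1(t) = c_1e^(-3t) - c_3e^(-4t), x_2(t) = 2c_1e^(-3t) + c_2e^(-t) - c_3e^(-4t), x_3(t) = c_3e^(-4t)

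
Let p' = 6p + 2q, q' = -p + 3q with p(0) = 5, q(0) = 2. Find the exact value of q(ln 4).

-4864

A = [[6,2],[-1,3]]; eigenvalues λ = 4, 5.
Eigenvectors: (1,-1) for λ=4, (-2,1) for λ=5.
From the initial condition, c_1 = -9, c_2 = -7.
q(ln 4) = (-9)(4^4)(-1) + (-7)(4^5)(1) = -4864.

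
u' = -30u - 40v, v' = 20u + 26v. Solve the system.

Coefficient matrix A = [[-30, -40], [20, 26]].
Characteristic polynomial det(A - λI) = λ^2 + 4λ + 20 = 0.
Eigenvalues λ = -2 ± 4i (complex conjugate pair).
For λ=-2+4i: an eigenvector is (1,-1) - i(3,-2) = (1 - 3i, -1 + 2i).
A real fundamental pair from Re and Im of e^((-2+4i)t)v: X_1 = e^(-2t)(cos(4t)·(1,-1) + sin(4t)·(3,-2)), X_2 = e^(-2t)(sin(4t)·(1,-1) - cos(4t)·(3,-2)).
General solution: C_1X_1 + C_2X_2.

u(t) = 3C_1e^(-2t)sin(4t) + C_1e^(-2t)cos(4t) + C_2e^(-2t)sin(4t) - 3C_2e^(-2t)cos(4t), v(t) = -2C_1e^(-2t)sin(4t) - C_1e^(-2t)cos(4t) - C_2e^(-2t)sin(4t) + 2C_2e^(-2t)cos(4t)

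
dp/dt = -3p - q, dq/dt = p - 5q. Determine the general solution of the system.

p(t) = -C_1e^(-4t) - C_2te^(-4t) - 2C_2e^(-4t), q(t) = -C_1e^(-4t) - C_2te^(-4t) - C_2e^(-4t)

Coefficient matrix A = [[-3, -1], [1, -5]].
Characteristic polynomial det(A - λI) = λ^2 + 8λ + 16 = 0.
Single eigenvalue λ = -4 with algebraic multiplicity 2.
Eigenvector v = (-1,-1); generalized eigenvector w with (A-λI)w=v is (-2,-1).
General solution: e^(-4t)[C_1·v + C_2·(t·v + w)].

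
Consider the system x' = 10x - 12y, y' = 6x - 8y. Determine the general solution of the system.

x(t) = 2c_1e^(4t) - c_2e^(-2t), y(t) = c_1e^(4t) - c_2e^(-2t)

Coefficient matrix A = [[10, -12], [6, -8]].
Characteristic polynomial det(A - λI) = λ^2 - 2λ - 8 = 0.
Eigenvalues λ = 4, -2.
For λ=4: (A-λI) row 1 is [6, -12], so an eigenvector is (2, 1).
For λ=-2: (A-λI) row 1 is [12, -12], so an eigenvector is (-1, -1).
General solution: c_1e^(4t)(2,1) + c_2e^(-2t)(-1,-1).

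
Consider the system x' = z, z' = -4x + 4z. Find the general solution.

Coefficient matrix A = [[0, 1], [-4, 4]].
Characteristic polynomial det(A - λI) = λ^2 - 4λ + 4 = 0.
Single eigenvalue λ = 2 with algebraic multiplicity 2.
Eigenvector v = (-1,-2); generalized eigenvector w with (A-λI)w=v is (-1,-3).
General solution: e^(2t)[c_1·v + c_2·(t·v + w)].

x(t) = -c_1e^(2t) - c_2te^(2t) - c_2e^(2t), z(t) = -2c_1e^(2t) - 2c_2te^(2t) - 3c_2e^(2t)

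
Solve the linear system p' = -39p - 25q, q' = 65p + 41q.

p(t) = -K_1e^(t)sin(5t) + 2K_1e^(t)cos(5t) + 2K_2e^(t)sin(5t) + K_2e^(t)cos(5t), q(t) = 2K_1e^(t)sin(5t) - 3K_1e^(t)cos(5t) - 3K_2e^(t)sin(5t) - 2K_2e^(t)cos(5t)

Coefficient matrix A = [[-39, -25], [65, 41]].
Characteristic polynomial det(A - λI) = λ^2 - 2λ + 26 = 0.
Eigenvalues λ = 1 ± 5i (complex conjugate pair).
For λ=1+5i: an eigenvector is (2,-3) - i(-1,2) = (2 + i, -3 - 2i).
A real fundamental pair from Re and Im of e^((1+5i)t)v: X_1 = e^(t)(cos(5t)·(2,-3) + sin(5t)·(-1,2)), X_2 = e^(t)(sin(5t)·(2,-3) - cos(5t)·(-1,2)).
General solution: K_1X_1 + K_2X_2.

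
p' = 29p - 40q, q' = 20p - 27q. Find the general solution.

p(t) = c_1e^(t)sin(4t) + 3c_1e^(t)cos(4t) + 3c_2e^(t)sin(4t) - c_2e^(t)cos(4t), q(t) = c_1e^(t)sin(4t) + 2c_1e^(t)cos(4t) + 2c_2e^(t)sin(4t) - c_2e^(t)cos(4t)

Coefficient matrix A = [[29, -40], [20, -27]].
Characteristic polynomial det(A - λI) = λ^2 - 2λ + 17 = 0.
Eigenvalues λ = 1 ± 4i (complex conjugate pair).
For λ=1+4i: an eigenvector is (3,2) - i(1,1) = (3 - i, 2 - i).
A real fundamental pair from Re and Im of e^((1+4i)t)v: X_1 = e^(t)(cos(4t)·(3,2) + sin(4t)·(1,1)), X_2 = e^(t)(sin(4t)·(3,2) - cos(4t)·(1,1)).
General solution: c_1X_1 + c_2X_2.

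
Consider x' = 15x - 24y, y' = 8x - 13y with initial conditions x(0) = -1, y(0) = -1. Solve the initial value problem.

Coefficient matrix A = [[15, -24], [8, -13]].
Characteristic polynomial det(A - λI) = λ^2 - 2λ - 3 = 0.
Eigenvalues λ = 3, -1.
For λ=3: (A-λI) row 1 is [12, -24], so an eigenvector is (-2, -1).
For λ=-1: (A-λI) row 1 is [16, -24], so an eigenvector is (3, 2).
General solution: C_1e^(3t)(-2,-1) + C_2e^(-t)(3,2).
Applying x(0)=-1, y(0)=-1 gives C_1=-1, C_2=-1.

x(t) = 2e^(3t) - 3e^(-t), y(t) = e^(3t) - 2e^(-t)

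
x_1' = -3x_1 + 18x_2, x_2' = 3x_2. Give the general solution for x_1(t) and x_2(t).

Coefficient matrix A = [[-3, 18], [0, 3]].
Characteristic polynomial det(A - λI) = λ^2 - 9 = 0.
Eigenvalues λ = -3, 3.
For λ=-3: (A-λI) row 1 is [0, 18], so an eigenvector is (1, 0).
For λ=3: (A-λI) row 1 is [-6, 18], so an eigenvector is (-3, -1).
General solution: K_1e^(-3t)(1,0) + K_2e^(3t)(-3,-1).

x_1(t) = K_1e^(-3t) - 3K_2e^(3t), x_2(t) = -K_2e^(3t)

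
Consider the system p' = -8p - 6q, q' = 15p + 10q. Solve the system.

p(t) = -c_1e^(t)sin(3t) - c_1e^(t)cos(3t) - c_2e^(t)sin(3t) + c_2e^(t)cos(3t), q(t) = c_1e^(t)sin(3t) + 2c_1e^(t)cos(3t) + 2c_2e^(t)sin(3t) - c_2e^(t)cos(3t)

Coefficient matrix A = [[-8, -6], [15, 10]].
Characteristic polynomial det(A - λI) = λ^2 - 2λ + 10 = 0.
Eigenvalues λ = 1 ± 3i (complex conjugate pair).
For λ=1+3i: an eigenvector is (-1,2) - i(-1,1) = (-1 + i, 2 - i).
A real fundamental pair from Re and Im of e^((1+3i)t)v: X_1 = e^(t)(cos(3t)·(-1,2) + sin(3t)·(-1,1)), X_2 = e^(t)(sin(3t)·(-1,2) - cos(3t)·(-1,1)).
General solution: c_1X_1 + c_2X_2.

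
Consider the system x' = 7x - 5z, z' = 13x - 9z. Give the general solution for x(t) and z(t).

Coefficient matrix A = [[7, -5], [13, -9]].
Characteristic polynomial det(A - λI) = λ^2 + 2λ + 2 = 0.
Eigenvalues λ = -1 ± i (complex conjugate pair).
For λ=-1+i: an eigenvector is (1,2) - i(-2,-3) = (1 + 2i, 2 + 3i).
A real fundamental pair from Re and Im of e^((-1+i)t)v: X_1 = e^(-t)(cos(t)·(1,2) + sin(t)·(-2,-3)), X_2 = e^(-t)(sin(t)·(1,2) - cos(t)·(-2,-3)).
General solution: K_1X_1 + K_2X_2.

x(t) = -2K_1e^(-t)sin(t) + K_1e^(-t)cos(t) + K_2e^(-t)sin(t) + 2K_2e^(-t)cos(t), z(t) = -3K_1e^(-t)sin(t) + 2K_1e^(-t)cos(t) + 2K_2e^(-t)sin(t) + 3K_2e^(-t)cos(t)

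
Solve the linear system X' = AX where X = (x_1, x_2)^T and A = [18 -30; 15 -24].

Coefficient matrix A = [[18, -30], [15, -24]].
Characteristic polynomial det(A - λI) = λ^2 + 6λ + 18 = 0.
Eigenvalues λ = -3 ± 3i (complex conjugate pair).
For λ=-3+3i: an eigenvector is (3,2) - i(1,1) = (3 - i, 2 - i).
A real fundamental pair from Re and Im of e^((-3+3i)t)v: X_1 = e^(-3t)(cos(3t)·(3,2) + sin(3t)·(1,1)), X_2 = e^(-3t)(sin(3t)·(3,2) - cos(3t)·(1,1)).
General solution: K_1X_1 + K_2X_2.

x_1(t) = K_1e^(-3t)sin(3t) + 3K_1e^(-3t)cos(3t) + 3K_2e^(-3t)sin(3t) - K_2e^(-3t)cos(3t), x_2(t) = K_1e^(-3t)sin(3t) + 2K_1e^(-3t)cos(3t) + 2K_2e^(-3t)sin(3t) - K_2e^(-3t)cos(3t)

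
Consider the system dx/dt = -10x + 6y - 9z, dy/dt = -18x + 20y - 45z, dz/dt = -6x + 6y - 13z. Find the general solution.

x(t) = c_1e^(-t) + 2c_2e^(2t) + 3c_3e^(-4t), y(t) = 3c_1e^(-t) + 7c_2e^(2t) + 6c_3e^(-4t), z(t) = c_1e^(-t) + 2c_2e^(2t) + 2c_3e^(-4t)

Coefficient matrix A = [[-10, 6, -9], [-18, 20, -45], [-6, 6, -13]].
det(A - λI) = 0 gives eigenvalues λ = -1, 2, -4.
For λ=-1: eigenvector (1,3,1).
For λ=2: eigenvector (2,7,2).
For λ=-4: eigenvector (3,6,2).
General solution: c_1e^(-t)(1,3,1) + c_2e^(2t)(2,7,2) + c_3e^(-4t)(3,6,2).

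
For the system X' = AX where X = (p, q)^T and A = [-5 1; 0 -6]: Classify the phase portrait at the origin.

stable node

A = [[-5,1],[0,-6]]; det(A-λI) = λ^2 + 11λ + 30.
λ = -5, -6: both negative.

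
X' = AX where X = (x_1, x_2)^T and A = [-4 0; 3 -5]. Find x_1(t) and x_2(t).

Coefficient matrix A = [[-4, 0], [3, -5]].
Characteristic polynomial det(A - λI) = λ^2 + 9λ + 20 = 0.
Eigenvalues λ = -5, -4.
For λ=-5: (A-λI) row 1 is [1, 0], so an eigenvector is (0, -1).
For λ=-4: (A-λI) row 2 is [3, -1], so an eigenvector is (1, 3).
General solution: K_1e^(-5t)(0,-1) + K_2e^(-4t)(1,3).

x_1(t) = K_2e^(-4t), x_2(t) = -K_1e^(-5t) + 3K_2e^(-4t)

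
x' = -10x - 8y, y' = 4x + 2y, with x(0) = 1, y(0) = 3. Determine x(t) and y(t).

x(t) = -7e^(-2t) + 8e^(-6t), y(t) = 7e^(-2t) - 4e^(-6t)

Coefficient matrix A = [[-10, -8], [4, 2]].
Characteristic polynomial det(A - λI) = λ^2 + 8λ + 12 = 0.
Eigenvalues λ = -6, -2.
For λ=-6: (A-λI) row 1 is [-4, -8], so an eigenvector is (2, -1).
For λ=-2: (A-λI) row 1 is [-8, -8], so an eigenvector is (1, -1).
General solution: K_1e^(-6t)(2,-1) + K_2e^(-2t)(1,-1).
Applying x(0)=1, y(0)=3 gives K_1=4, K_2=-7.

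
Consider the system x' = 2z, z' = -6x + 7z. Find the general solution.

x(t) = -2c_1e^(3t) - c_2e^(4t), z(t) = -3c_1e^(3t) - 2c_2e^(4t)

Coefficient matrix A = [[0, 2], [-6, 7]].
Characteristic polynomial det(A - λI) = λ^2 - 7λ + 12 = 0.
Eigenvalues λ = 3, 4.
For λ=3: (A-λI) row 1 is [-3, 2], so an eigenvector is (-2, -3).
For λ=4: (A-λI) row 1 is [-4, 2], so an eigenvector is (-1, -2).
General solution: c_1e^(3t)(-2,-3) + c_2e^(4t)(-1,-2).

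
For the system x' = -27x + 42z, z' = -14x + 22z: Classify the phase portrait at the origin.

A = [[-27,42],[-14,22]]; det(A-λI) = λ^2 + 5λ - 6.
λ = -6, 1: opposite signs.

saddle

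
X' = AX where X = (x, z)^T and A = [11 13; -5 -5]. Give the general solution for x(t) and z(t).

x(t) = 3K_1e^(3t)sin(t) + 2K_1e^(3t)cos(t) + 2K_2e^(3t)sin(t) - 3K_2e^(3t)cos(t), z(t) = -2K_1e^(3t)sin(t) - K_1e^(3t)cos(t) - K_2e^(3t)sin(t) + 2K_2e^(3t)cos(t)

Coefficient matrix A = [[11, 13], [-5, -5]].
Characteristic polynomial det(A - λI) = λ^2 - 6λ + 10 = 0.
Eigenvalues λ = 3 ± i (complex conjugate pair).
For λ=3+i: an eigenvector is (2,-1) - i(3,-2) = (2 - 3i, -1 + 2i).
A real fundamental pair from Re and Im of e^((3+i)t)v: X_1 = e^(3t)(cos(t)·(2,-1) + sin(t)·(3,-2)), X_2 = e^(3t)(sin(t)·(2,-1) - cos(t)·(3,-2)).
General solution: K_1X_1 + K_2X_2.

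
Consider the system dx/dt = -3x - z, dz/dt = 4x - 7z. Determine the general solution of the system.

x(t) = C_1e^(-5t) + C_2te^(-5t) + 2C_2e^(-5t), z(t) = 2C_1e^(-5t) + 2C_2te^(-5t) + 3C_2e^(-5t)

Coefficient matrix A = [[-3, -1], [4, -7]].
Characteristic polynomial det(A - λI) = λ^2 + 10λ + 25 = 0.
Single eigenvalue λ = -5 with algebraic multiplicity 2.
Eigenvector v = (1,2); generalized eigenvector w with (A-λI)w=v is (2,3).
General solution: e^(-5t)[C_1·v + C_2·(t·v + w)].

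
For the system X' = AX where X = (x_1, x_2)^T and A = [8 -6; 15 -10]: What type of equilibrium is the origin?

stable spiral

A = [[8,-6],[15,-10]]; det(A-λI) = λ^2 + 2λ + 10.
λ = -1 ± 3i: negative real part.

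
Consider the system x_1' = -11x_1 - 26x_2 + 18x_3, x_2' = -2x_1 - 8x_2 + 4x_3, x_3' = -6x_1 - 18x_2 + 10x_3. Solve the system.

Coefficient matrix A = [[-11, -26, 18], [-2, -8, 4], [-6, -18, 10]].
det(A - λI) = 0 gives eigenvalues λ = -2, -4, -3.
For λ=-2: eigenvector (2,0,1).
For λ=-4: eigenvector (4,1,3).
For λ=-3: eigenvector (-7,-2,-6).
General solution: K_1e^(-2t)(2,0,1) + K_2e^(-4t)(4,1,3) + K_3e^(-3t)(-7,-2,-6).

x_1(t) = 2K_1e^(-2t) + 4K_2e^(-4t) - 7K_3e^(-3t), x_2(t) = K_2e^(-4t) - 2K_3e^(-3t), x_3(t) = K_1e^(-2t) + 3K_2e^(-4t) - 6K_3e^(-3t)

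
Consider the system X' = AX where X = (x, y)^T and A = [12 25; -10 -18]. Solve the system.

Coefficient matrix A = [[12, 25], [-10, -18]].
Characteristic polynomial det(A - λI) = λ^2 + 6λ + 34 = 0.
Eigenvalues λ = -3 ± 5i (complex conjugate pair).
For λ=-3+5i: an eigenvector is (-2,1) - i(-1,1) = (-2 + i, 1 - i).
A real fundamental pair from Re and Im of e^((-3+5i)t)v: X_1 = e^(-3t)(cos(5t)·(-2,1) + sin(5t)·(-1,1)), X_2 = e^(-3t)(sin(5t)·(-2,1) - cos(5t)·(-1,1)).
General solution: C_1X_1 + C_2X_2.

x(t) = -C_1e^(-3t)sin(5t) - 2C_1e^(-3t)cos(5t) - 2C_2e^(-3t)sin(5t) + C_2e^(-3t)cos(5t), y(t) = C_1e^(-3t)sin(5t) + C_1e^(-3t)cos(5t) + C_2e^(-3t)sin(5t) - C_2e^(-3t)cos(5t)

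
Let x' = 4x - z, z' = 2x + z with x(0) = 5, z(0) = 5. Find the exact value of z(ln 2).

A = [[4,-1],[2,1]]; eigenvalues λ = 3, 2.
Eigenvectors: (1,1) for λ=3, (-1,-2) for λ=2.
From the initial condition, c_1 = 5, c_2 = 0.
z(ln 2) = (5)(2^3)(1) + (0)(2^2)(-2) = 40.

40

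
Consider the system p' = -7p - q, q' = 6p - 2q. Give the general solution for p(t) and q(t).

Coefficient matrix A = [[-7, -1], [6, -2]].
Characteristic polynomial det(A - λI) = λ^2 + 9λ + 20 = 0.
Eigenvalues λ = -4, -5.
For λ=-4: (A-λI) row 1 is [-3, -1], so an eigenvector is (-1, 3).
For λ=-5: (A-λI) row 1 is [-2, -1], so an eigenvector is (1, -2).
General solution: c_1e^(-4t)(-1,3) + c_2e^(-5t)(1,-2).

p(t) = -c_1e^(-4t) + c_2e^(-5t), q(t) = 3c_1e^(-4t) - 2c_2e^(-5t)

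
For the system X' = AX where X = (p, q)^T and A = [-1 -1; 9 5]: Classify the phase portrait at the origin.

A = [[-1,-1],[9,5]]; det(A-λI) = λ^2 - 4λ + 4.
repeated λ = 2 with a single eigenvector.

unstable improper node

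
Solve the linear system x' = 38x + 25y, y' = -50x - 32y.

x(t) = -K_1e^(3t)sin(5t) + 2K_1e^(3t)cos(5t) + 2K_2e^(3t)sin(5t) + K_2e^(3t)cos(5t), y(t) = K_1e^(3t)sin(5t) - 3K_1e^(3t)cos(5t) - 3K_2e^(3t)sin(5t) - K_2e^(3t)cos(5t)

Coefficient matrix A = [[38, 25], [-50, -32]].
Characteristic polynomial det(A - λI) = λ^2 - 6λ + 34 = 0.
Eigenvalues λ = 3 ± 5i (complex conjugate pair).
For λ=3+5i: an eigenvector is (2,-3) - i(-1,1) = (2 + i, -3 - i).
A real fundamental pair from Re and Im of e^((3+5i)t)v: X_1 = e^(3t)(cos(5t)·(2,-3) + sin(5t)·(-1,1)), X_2 = e^(3t)(sin(5t)·(2,-3) - cos(5t)·(-1,1)).
General solution: K_1X_1 + K_2X_2.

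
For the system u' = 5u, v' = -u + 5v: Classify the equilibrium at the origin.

A = [[5,0],[-1,5]]; det(A-λI) = λ^2 - 10λ + 25.
repeated λ = 5 with a single eigenvector.

unstable improper node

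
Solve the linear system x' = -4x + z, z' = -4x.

x(t) = -c_1e^(-2t) - c_2te^(-2t) + c_2e^(-2t), z(t) = -2c_1e^(-2t) - 2c_2te^(-2t) + c_2e^(-2t)

Coefficient matrix A = [[-4, 1], [-4, 0]].
Characteristic polynomial det(A - λI) = λ^2 + 4λ + 4 = 0.
Single eigenvalue λ = -2 with algebraic multiplicity 2.
Eigenvector v = (-1,-2); generalized eigenvector w with (A-λI)w=v is (1,1).
General solution: e^(-2t)[c_1·v + c_2·(t·v + w)].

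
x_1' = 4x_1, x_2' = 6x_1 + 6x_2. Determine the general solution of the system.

x_1(t) = -K_2e^(4t), x_2(t) = K_1e^(6t) + 3K_2e^(4t)

Coefficient matrix A = [[4, 0], [6, 6]].
Characteristic polynomial det(A - λI) = λ^2 - 10λ + 24 = 0.
Eigenvalues λ = 6, 4.
For λ=6: (A-λI) row 1 is [-2, 0], so an eigenvector is (0, 1).
For λ=4: (A-λI) row 2 is [6, 2], so an eigenvector is (-1, 3).
General solution: K_1e^(6t)(0,1) + K_2e^(4t)(-1,3).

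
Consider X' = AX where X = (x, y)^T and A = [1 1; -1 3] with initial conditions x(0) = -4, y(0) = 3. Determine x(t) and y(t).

x(t) = 7te^(2t) - 4e^(2t), y(t) = 7te^(2t) + 3e^(2t)

Coefficient matrix A = [[1, 1], [-1, 3]].
Characteristic polynomial det(A - λI) = λ^2 - 4λ + 4 = 0.
Single eigenvalue λ = 2 with algebraic multiplicity 2.
Eigenvector v = (-1,-1); generalized eigenvector w with (A-λI)w=v is (2,1).
General solution: e^(2t)[K_1·v + K_2·(t·v + w)].
Applying x(0)=-4, y(0)=3 gives K_1=-10, K_2=-7.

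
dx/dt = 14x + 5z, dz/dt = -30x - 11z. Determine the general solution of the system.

x(t) = C_1e^(4t) - C_2e^(-t), z(t) = -2C_1e^(4t) + 3C_2e^(-t)

Coefficient matrix A = [[14, 5], [-30, -11]].
Characteristic polynomial det(A - λI) = λ^2 - 3λ - 4 = 0.
Eigenvalues λ = 4, -1.
For λ=4: (A-λI) row 1 is [10, 5], so an eigenvector is (1, -2).
For λ=-1: (A-λI) row 1 is [15, 5], so an eigenvector is (-1, 3).
General solution: C_1e^(4t)(1,-2) + C_2e^(-t)(-1,3).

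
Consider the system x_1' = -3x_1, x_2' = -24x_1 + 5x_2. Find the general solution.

Coefficient matrix A = [[-3, 0], [-24, 5]].
Characteristic polynomial det(A - λI) = λ^2 - 2λ - 15 = 0.
Eigenvalues λ = 5, -3.
For λ=5: (A-λI) row 1 is [-8, 0], so an eigenvector is (0, -1).
For λ=-3: (A-λI) row 2 is [-24, 8], so an eigenvector is (1, 3).
General solution: C_1e^(5t)(0,-1) + C_2e^(-3t)(1,3).

x_1(t) = C_2e^(-3t), x_2(t) = -C_1e^(5t) + 3C_2e^(-3t)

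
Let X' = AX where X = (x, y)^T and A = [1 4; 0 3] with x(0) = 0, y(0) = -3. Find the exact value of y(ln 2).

A = [[1,4],[0,3]]; eigenvalues λ = 3, 1.
Eigenvectors: (2,1) for λ=3, (1,0) for λ=1.
From the initial condition, c_1 = -3, c_2 = 6.
y(ln 2) = (-3)(2^3)(1) + (6)(2^1)(0) = -24.

-24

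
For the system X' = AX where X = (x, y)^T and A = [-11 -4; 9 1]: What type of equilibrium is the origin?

stable improper node

A = [[-11,-4],[9,1]]; det(A-λI) = λ^2 + 10λ + 25.
repeated λ = -5 with a single eigenvector.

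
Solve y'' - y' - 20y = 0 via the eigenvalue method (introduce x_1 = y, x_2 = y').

y(t) = C_1e^(-4t) + C_2e^(5t)

Let x_1 = y, x_2 = y'. Then x_1' = x_2 and x_2' = 20x_1 + x_2.
A = [[0,1],[20,1]]; det(A-λI) = λ^2 - λ - 20.
Eigenvalues λ = -4, 5 with eigenvectors (1,-4), (1,5).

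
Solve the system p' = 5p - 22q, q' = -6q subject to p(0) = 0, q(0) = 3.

Coefficient matrix A = [[5, -22], [0, -6]].
Characteristic polynomial det(A - λI) = λ^2 + λ - 30 = 0.
Eigenvalues λ = 5, -6.
For λ=5: (A-λI) row 1 is [0, -22], so an eigenvector is (1, 0).
For λ=-6: (A-λI) row 1 is [11, -22], so an eigenvector is (2, 1).
General solution: K_1e^(5t)(1,0) + K_2e^(-6t)(2,1).
Applying p(0)=0, q(0)=3 gives K_1=-6, K_2=3.

p(t) = -6e^(5t) + 6e^(-6t), q(t) = 3e^(-6t)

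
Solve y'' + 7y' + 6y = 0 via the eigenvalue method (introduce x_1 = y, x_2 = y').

y(t) = K_1e^(-6t) + K_2e^(-t)

Let x_1 = y, x_2 = y'. Then x_1' = x_2 and x_2' = -6x_1 - 7x_2.
A = [[0,1],[-6,-7]]; det(A-λI) = λ^2 + 7λ + 6.
Eigenvalues λ = -6, -1 with eigenvectors (1,-6), (1,-1).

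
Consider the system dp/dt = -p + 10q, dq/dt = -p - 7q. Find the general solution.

p(t) = K_1e^(-4t)sin(t) - 3K_1e^(-4t)cos(t) - 3K_2e^(-4t)sin(t) - K_2e^(-4t)cos(t), q(t) = K_1e^(-4t)cos(t) + K_2e^(-4t)sin(t)

Coefficient matrix A = [[-1, 10], [-1, -7]].
Characteristic polynomial det(A - λI) = λ^2 + 8λ + 17 = 0.
Eigenvalues λ = -4 ± i (complex conjugate pair).
For λ=-4+i: an eigenvector is (-3,1) - i(1,0) = (-3 - i, 1).
A real fundamental pair from Re and Im of e^((-4+i)t)v: X_1 = e^(-4t)(cos(t)·(-3,1) + sin(t)·(1,0)), X_2 = e^(-4t)(sin(t)·(-3,1) - cos(t)·(1,0)).
General solution: K_1X_1 + K_2X_2.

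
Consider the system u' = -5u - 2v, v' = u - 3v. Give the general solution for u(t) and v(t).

Coefficient matrix A = [[-5, -2], [1, -3]].
Characteristic polynomial det(A - λI) = λ^2 + 8λ + 17 = 0.
Eigenvalues λ = -4 ± i (complex conjugate pair).
For λ=-4+i: an eigenvector is (-1,0) - i(1,-1) = (-1 - i, 0 + i).
A real fundamental pair from Re and Im of e^((-4+i)t)v: X_1 = e^(-4t)(cos(t)·(-1,0) + sin(t)·(1,-1)), X_2 = e^(-4t)(sin(t)·(-1,0) - cos(t)·(1,-1)).
General solution: K_1X_1 + K_2X_2.

u(t) = K_1e^(-4t)sin(t) - K_1e^(-4t)cos(t) - K_2e^(-4t)sin(t) - K_2e^(-4t)cos(t), v(t) = -K_1e^(-4t)sin(t) + K_2e^(-4t)cos(t)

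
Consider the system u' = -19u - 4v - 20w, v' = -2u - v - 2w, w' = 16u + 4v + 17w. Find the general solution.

u(t) = -c_1e^(t) + 2c_2e^(-t) - 6c_3e^(-3t), v(t) = c_2e^(-t) - c_3e^(-3t), w(t) = c_1e^(t) - 2c_2e^(-t) + 5c_3e^(-3t)

Coefficient matrix A = [[-19, -4, -20], [-2, -1, -2], [16, 4, 17]].
det(A - λI) = 0 gives eigenvalues λ = 1, -1, -3.
For λ=1: eigenvector (-1,0,1).
For λ=-1: eigenvector (2,1,-2).
For λ=-3: eigenvector (-6,-1,5).
General solution: c_1e^(t)(-1,0,1) + c_2e^(-t)(2,1,-2) + c_3e^(-3t)(-6,-1,5).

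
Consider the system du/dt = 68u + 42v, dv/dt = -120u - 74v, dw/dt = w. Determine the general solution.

Coefficient matrix A = [[68, 42, 0], [-120, -74, 0], [0, 0, 1]].
det(A - λI) = 0 gives eigenvalues λ = -4, 1, -2.
For λ=-4: eigenvector (7,-12,0).
For λ=1: eigenvector (0,0,1).
For λ=-2: eigenvector (3,-5,0).
General solution: K_1e^(-4t)(7,-12,0) + K_2e^(t)(0,0,1) + K_3e^(-2t)(3,-5,0).

u(t) = 7K_1e^(-4t) + 3K_3e^(-2t), v(t) = -12K_1e^(-4t) - 5K_3e^(-2t), w(t) = K_2e^(t)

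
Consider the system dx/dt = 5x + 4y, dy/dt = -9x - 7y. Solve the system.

x(t) = 2K_1e^(-t) + 2K_2te^(-t) - K_2e^(-t), y(t) = -3K_1e^(-t) - 3K_2te^(-t) + 2K_2e^(-t)

Coefficient matrix A = [[5, 4], [-9, -7]].
Characteristic polynomial det(A - λI) = λ^2 + 2λ + 1 = 0.
Single eigenvalue λ = -1 with algebraic multiplicity 2.
Eigenvector v = (2,-3); generalized eigenvector w with (A-λI)w=v is (-1,2).
General solution: e^(-t)[K_1·v + K_2·(t·v + w)].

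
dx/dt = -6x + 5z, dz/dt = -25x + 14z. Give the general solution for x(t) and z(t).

x(t) = -c_1e^(4t)sin(5t) + c_2e^(4t)cos(5t), z(t) = -2c_1e^(4t)sin(5t) - c_1e^(4t)cos(5t) - c_2e^(4t)sin(5t) + 2c_2e^(4t)cos(5t)

Coefficient matrix A = [[-6, 5], [-25, 14]].
Characteristic polynomial det(A - λI) = λ^2 - 8λ + 41 = 0.
Eigenvalues λ = 4 ± 5i (complex conjugate pair).
For λ=4+5i: an eigenvector is (0,-1) - i(-1,-2) = (0 + i, -1 + 2i).
A real fundamental pair from Re and Im of e^((4+5i)t)v: X_1 = e^(4t)(cos(5t)·(0,-1) + sin(5t)·(-1,-2)), X_2 = e^(4t)(sin(5t)·(0,-1) - cos(5t)·(-1,-2)).
General solution: c_1X_1 + c_2X_2.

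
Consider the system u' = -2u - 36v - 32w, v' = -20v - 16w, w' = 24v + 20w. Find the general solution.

u(t) = K_1e^(-2t) + 2K_2e^(-4t) - 4K_3e^(4t), v(t) = K_2e^(-4t) - 2K_3e^(4t), w(t) = -K_2e^(-4t) + 3K_3e^(4t)

Coefficient matrix A = [[-2, -36, -32], [0, -20, -16], [0, 24, 20]].
det(A - λI) = 0 gives eigenvalues λ = -2, -4, 4.
For λ=-2: eigenvector (1,0,0).
For λ=-4: eigenvector (2,1,-1).
For λ=4: eigenvector (-4,-2,3).
General solution: K_1e^(-2t)(1,0,0) + K_2e^(-4t)(2,1,-1) + K_3e^(4t)(-4,-2,3).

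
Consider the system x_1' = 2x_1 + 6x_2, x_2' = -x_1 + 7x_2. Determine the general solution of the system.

x_1(t) = 2C_1e^(5t) - 3C_2e^(4t), x_2(t) = C_1e^(5t) - C_2e^(4t)

Coefficient matrix A = [[2, 6], [-1, 7]].
Characteristic polynomial det(A - λI) = λ^2 - 9λ + 20 = 0.
Eigenvalues λ = 5, 4.
For λ=5: (A-λI) row 1 is [-3, 6], so an eigenvector is (2, 1).
For λ=4: (A-λI) row 1 is [-2, 6], so an eigenvector is (-3, -1).
General solution: C_1e^(5t)(2,1) + C_2e^(4t)(-3,-1).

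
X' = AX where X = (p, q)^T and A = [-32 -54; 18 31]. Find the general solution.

Coefficient matrix A = [[-32, -54], [18, 31]].
Characteristic polynomial det(A - λI) = λ^2 + λ - 20 = 0.
Eigenvalues λ = -5, 4.
For λ=-5: (A-λI) row 1 is [-27, -54], so an eigenvector is (2, -1).
For λ=4: (A-λI) row 1 is [-36, -54], so an eigenvector is (-3, 2).
General solution: c_1e^(-5t)(2,-1) + c_2e^(4t)(-3,2).

p(t) = 2c_1e^(-5t) - 3c_2e^(4t), q(t) = -c_1e^(-5t) + 2c_2e^(4t)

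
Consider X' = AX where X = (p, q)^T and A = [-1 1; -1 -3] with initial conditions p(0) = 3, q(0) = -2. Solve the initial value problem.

Coefficient matrix A = [[-1, 1], [-1, -3]].
Characteristic polynomial det(A - λI) = λ^2 + 4λ + 4 = 0.
Single eigenvalue λ = -2 with algebraic multiplicity 2.
Eigenvector v = (1,-1); generalized eigenvector w with (A-λI)w=v is (0,1).
General solution: e^(-2t)[C_1·v + C_2·(t·v + w)].
Applying p(0)=3, q(0)=-2 gives C_1=3, C_2=1.

p(t) = te^(-2t) + 3e^(-2t), q(t) = -te^(-2t) - 2e^(-2t)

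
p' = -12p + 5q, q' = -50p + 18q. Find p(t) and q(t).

p(t) = -c_1e^(3t)sin(5t) + c_2e^(3t)cos(5t), q(t) = -3c_1e^(3t)sin(5t) - c_1e^(3t)cos(5t) - c_2e^(3t)sin(5t) + 3c_2e^(3t)cos(5t)

Coefficient matrix A = [[-12, 5], [-50, 18]].
Characteristic polynomial det(A - λI) = λ^2 - 6λ + 34 = 0.
Eigenvalues λ = 3 ± 5i (complex conjugate pair).
For λ=3+5i: an eigenvector is (0,-1) - i(-1,-3) = (0 + i, -1 + 3i).
A real fundamental pair from Re and Im of e^((3+5i)t)v: X_1 = e^(3t)(cos(5t)·(0,-1) + sin(5t)·(-1,-3)), X_2 = e^(3t)(sin(5t)·(0,-1) - cos(5t)·(-1,-3)).
General solution: c_1X_1 + c_2X_2.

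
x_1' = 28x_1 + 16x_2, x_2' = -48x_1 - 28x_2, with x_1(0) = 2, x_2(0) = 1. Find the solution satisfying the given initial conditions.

Coefficient matrix A = [[28, 16], [-48, -28]].
Characteristic polynomial det(A - λI) = λ^2 - 16 = 0.
Eigenvalues λ = -4, 4.
For λ=-4: (A-λI) row 1 is [32, 16], so an eigenvector is (1, -2).
For λ=4: (A-λI) row 1 is [24, 16], so an eigenvector is (-2, 3).
General solution: C_1e^(-4t)(1,-2) + C_2e^(4t)(-2,3).
Applying x_1(0)=2, x_2(0)=1 gives C_1=-8, C_2=-5.

x_1(t) = 10e^(4t) - 8e^(-4t), x_2(t) = -15e^(4t) + 16e^(-4t)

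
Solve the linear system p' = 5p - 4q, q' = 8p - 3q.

p(t) = -C_1e^(t)sin(4t) + C_2e^(t)cos(4t), q(t) = -C_1e^(t)sin(4t) + C_1e^(t)cos(4t) + C_2e^(t)sin(4t) + C_2e^(t)cos(4t)

Coefficient matrix A = [[5, -4], [8, -3]].
Characteristic polynomial det(A - λI) = λ^2 - 2λ + 17 = 0.
Eigenvalues λ = 1 ± 4i (complex conjugate pair).
For λ=1+4i: an eigenvector is (0,1) - i(-1,-1) = (0 + i, 1 + i).
A real fundamental pair from Re and Im of e^((1+4i)t)v: X_1 = e^(t)(cos(4t)·(0,1) + sin(4t)·(-1,-1)), X_2 = e^(t)(sin(4t)·(0,1) - cos(4t)·(-1,-1)).
General solution: C_1X_1 + C_2X_2.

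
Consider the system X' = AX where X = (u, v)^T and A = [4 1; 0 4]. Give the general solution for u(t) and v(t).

Coefficient matrix A = [[4, 1], [0, 4]].
Characteristic polynomial det(A - λI) = λ^2 - 8λ + 16 = 0.
Single eigenvalue λ = 4 with algebraic multiplicity 2.
Eigenvector v = (-1,0); generalized eigenvector w with (A-λI)w=v is (3,-1).
General solution: e^(4t)[K_1·v + K_2·(t·v + w)].

u(t) = -K_1e^(4t) - K_2te^(4t) + 3K_2e^(4t), v(t) = -K_2e^(4t)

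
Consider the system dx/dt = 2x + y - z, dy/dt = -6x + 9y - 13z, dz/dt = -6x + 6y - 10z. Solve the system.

x(t) = c_1e^(3t) + c_2e^(2t), y(t) = c_1e^(3t) - c_2e^(2t) + c_3e^(-4t), z(t) = -c_2e^(2t) + c_3e^(-4t)

Coefficient matrix A = [[2, 1, -1], [-6, 9, -13], [-6, 6, -10]].
det(A - λI) = 0 gives eigenvalues λ = 3, 2, -4.
For λ=3: eigenvector (1,1,0).
For λ=2: eigenvector (1,-1,-1).
For λ=-4: eigenvector (0,1,1).
General solution: c_1e^(3t)(1,1,0) + c_2e^(2t)(1,-1,-1) + c_3e^(-4t)(0,1,1).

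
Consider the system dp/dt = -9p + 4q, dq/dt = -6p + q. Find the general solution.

Coefficient matrix A = [[-9, 4], [-6, 1]].
Characteristic polynomial det(A - λI) = λ^2 + 8λ + 15 = 0.
Eigenvalues λ = -5, -3.
For λ=-5: (A-λI) row 1 is [-4, 4], so an eigenvector is (-1, -1).
For λ=-3: (A-λI) row 1 is [-6, 4], so an eigenvector is (-2, -3).
General solution: K_1e^(-5t)(-1,-1) + K_2e^(-3t)(-2,-3).

p(t) = -K_1e^(-5t) - 2K_2e^(-3t), q(t) = -K_1e^(-5t) - 3K_2e^(-3t)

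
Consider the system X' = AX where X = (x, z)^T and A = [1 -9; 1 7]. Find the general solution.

x(t) = -3C_1e^(4t) - 3C_2te^(4t) - 2C_2e^(4t), z(t) = C_1e^(4t) + C_2te^(4t) + C_2e^(4t)

Coefficient matrix A = [[1, -9], [1, 7]].
Characteristic polynomial det(A - λI) = λ^2 - 8λ + 16 = 0.
Single eigenvalue λ = 4 with algebraic multiplicity 2.
Eigenvector v = (-3,1); generalized eigenvector w with (A-λI)w=v is (-2,1).
General solution: e^(4t)[C_1·v + C_2·(t·v + w)].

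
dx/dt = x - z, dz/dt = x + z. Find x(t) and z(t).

x(t) = -c_1e^(t)sin(t) + c_2e^(t)cos(t), z(t) = c_1e^(t)cos(t) + c_2e^(t)sin(t)

Coefficient matrix A = [[1, -1], [1, 1]].
Characteristic polynomial det(A - λI) = λ^2 - 2λ + 2 = 0.
Eigenvalues λ = 1 ± i (complex conjugate pair).
For λ=1+i: an eigenvector is (0,1) - i(-1,0) = (0 + i, 1).
A real fundamental pair from Re and Im of e^((1+i)t)v: X_1 = e^(t)(cos(t)·(0,1) + sin(t)·(-1,0)), X_2 = e^(t)(sin(t)·(0,1) - cos(t)·(-1,0)).
General solution: c_1X_1 + c_2X_2.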